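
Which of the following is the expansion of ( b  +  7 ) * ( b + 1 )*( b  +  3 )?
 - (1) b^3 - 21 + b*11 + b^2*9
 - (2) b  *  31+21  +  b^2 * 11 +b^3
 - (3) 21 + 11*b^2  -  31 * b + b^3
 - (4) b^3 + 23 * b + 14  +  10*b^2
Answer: 2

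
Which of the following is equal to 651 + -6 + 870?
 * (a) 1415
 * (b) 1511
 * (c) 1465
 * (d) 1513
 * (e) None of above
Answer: e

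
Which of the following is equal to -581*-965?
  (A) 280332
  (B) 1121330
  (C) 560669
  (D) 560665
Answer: D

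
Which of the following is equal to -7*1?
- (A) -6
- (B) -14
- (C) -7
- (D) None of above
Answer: C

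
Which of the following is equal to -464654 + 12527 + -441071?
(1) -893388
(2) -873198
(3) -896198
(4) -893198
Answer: 4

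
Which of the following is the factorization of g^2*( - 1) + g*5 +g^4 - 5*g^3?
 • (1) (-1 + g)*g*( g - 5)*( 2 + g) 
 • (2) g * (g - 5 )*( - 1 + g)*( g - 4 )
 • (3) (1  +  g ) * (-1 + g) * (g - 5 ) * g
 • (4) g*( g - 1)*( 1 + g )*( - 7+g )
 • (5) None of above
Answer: 3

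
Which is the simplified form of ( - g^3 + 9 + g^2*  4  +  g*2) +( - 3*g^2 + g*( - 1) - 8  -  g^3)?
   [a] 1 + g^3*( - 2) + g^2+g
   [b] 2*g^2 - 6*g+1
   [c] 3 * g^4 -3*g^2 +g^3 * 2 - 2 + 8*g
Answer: a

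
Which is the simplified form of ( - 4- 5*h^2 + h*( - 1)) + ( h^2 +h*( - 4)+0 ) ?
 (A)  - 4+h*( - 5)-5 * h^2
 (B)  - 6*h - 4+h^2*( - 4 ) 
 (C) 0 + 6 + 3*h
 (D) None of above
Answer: D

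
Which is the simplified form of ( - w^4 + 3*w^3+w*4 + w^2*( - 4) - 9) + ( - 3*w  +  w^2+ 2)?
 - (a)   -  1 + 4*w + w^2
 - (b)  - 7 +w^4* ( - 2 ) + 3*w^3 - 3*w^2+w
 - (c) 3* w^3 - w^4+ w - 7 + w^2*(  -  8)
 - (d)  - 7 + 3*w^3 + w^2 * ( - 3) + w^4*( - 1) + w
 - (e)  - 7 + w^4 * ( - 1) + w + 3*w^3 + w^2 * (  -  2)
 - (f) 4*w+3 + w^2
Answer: d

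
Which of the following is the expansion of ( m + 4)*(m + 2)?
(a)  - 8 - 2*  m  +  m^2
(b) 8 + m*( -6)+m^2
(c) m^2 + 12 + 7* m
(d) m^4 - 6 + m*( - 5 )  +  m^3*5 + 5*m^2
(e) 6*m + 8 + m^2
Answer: e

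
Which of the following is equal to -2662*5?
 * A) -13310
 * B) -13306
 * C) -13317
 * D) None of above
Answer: A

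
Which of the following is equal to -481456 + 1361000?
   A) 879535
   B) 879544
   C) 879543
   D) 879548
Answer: B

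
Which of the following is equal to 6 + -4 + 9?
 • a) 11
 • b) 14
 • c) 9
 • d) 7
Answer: a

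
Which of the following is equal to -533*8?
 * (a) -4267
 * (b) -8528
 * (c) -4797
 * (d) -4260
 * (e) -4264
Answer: e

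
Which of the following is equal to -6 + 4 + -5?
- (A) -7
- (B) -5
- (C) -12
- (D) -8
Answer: A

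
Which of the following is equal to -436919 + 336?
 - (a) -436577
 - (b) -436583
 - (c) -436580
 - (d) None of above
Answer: b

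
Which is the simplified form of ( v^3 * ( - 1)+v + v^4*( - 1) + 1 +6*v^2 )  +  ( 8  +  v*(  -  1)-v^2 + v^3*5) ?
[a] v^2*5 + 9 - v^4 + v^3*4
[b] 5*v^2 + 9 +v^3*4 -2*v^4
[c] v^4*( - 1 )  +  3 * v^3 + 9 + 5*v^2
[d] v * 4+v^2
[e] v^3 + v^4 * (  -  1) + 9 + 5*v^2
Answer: a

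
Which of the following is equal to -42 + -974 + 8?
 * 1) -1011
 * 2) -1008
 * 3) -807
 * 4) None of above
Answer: 2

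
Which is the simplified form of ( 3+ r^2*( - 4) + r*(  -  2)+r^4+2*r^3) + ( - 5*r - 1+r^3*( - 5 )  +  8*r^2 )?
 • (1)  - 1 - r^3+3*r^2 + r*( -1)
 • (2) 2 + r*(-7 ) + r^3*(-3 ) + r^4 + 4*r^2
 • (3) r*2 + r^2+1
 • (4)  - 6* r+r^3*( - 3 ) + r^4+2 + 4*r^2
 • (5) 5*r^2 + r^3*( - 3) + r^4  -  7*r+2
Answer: 2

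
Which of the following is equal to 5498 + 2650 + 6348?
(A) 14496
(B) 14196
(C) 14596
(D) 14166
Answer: A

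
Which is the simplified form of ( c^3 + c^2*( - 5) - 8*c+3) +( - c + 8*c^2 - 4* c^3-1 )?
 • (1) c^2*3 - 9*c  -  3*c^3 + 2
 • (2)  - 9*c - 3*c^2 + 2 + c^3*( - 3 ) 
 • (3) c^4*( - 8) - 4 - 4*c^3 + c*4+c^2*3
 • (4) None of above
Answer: 1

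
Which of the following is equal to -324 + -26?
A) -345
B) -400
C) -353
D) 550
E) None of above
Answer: E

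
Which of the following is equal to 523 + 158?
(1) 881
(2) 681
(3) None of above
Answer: 2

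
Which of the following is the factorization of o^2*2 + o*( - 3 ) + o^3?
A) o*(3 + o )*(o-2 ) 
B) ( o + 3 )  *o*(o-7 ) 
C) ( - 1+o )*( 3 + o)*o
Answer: C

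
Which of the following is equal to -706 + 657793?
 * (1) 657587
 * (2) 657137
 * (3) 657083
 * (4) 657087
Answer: 4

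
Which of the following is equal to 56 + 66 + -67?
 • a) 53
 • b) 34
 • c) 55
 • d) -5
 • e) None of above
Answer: c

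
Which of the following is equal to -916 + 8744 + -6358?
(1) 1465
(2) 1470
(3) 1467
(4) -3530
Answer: 2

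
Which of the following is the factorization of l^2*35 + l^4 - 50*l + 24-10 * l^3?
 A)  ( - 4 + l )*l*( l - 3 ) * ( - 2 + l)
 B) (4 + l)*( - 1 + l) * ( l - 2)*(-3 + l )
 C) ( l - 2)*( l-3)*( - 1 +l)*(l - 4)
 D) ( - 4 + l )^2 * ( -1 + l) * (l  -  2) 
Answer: C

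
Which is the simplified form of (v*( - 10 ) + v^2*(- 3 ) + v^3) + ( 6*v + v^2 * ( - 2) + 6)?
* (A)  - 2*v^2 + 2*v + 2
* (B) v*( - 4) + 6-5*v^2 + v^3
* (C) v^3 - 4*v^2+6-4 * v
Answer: B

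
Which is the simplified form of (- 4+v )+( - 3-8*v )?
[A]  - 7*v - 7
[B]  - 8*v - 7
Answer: A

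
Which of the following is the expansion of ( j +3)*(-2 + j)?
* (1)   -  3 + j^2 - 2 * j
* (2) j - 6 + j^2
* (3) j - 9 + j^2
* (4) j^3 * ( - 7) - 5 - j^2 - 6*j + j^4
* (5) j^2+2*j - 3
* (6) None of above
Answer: 2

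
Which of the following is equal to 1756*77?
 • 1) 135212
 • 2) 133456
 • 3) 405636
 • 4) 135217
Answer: 1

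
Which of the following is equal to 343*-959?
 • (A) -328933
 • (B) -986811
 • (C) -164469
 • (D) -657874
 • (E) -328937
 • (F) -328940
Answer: E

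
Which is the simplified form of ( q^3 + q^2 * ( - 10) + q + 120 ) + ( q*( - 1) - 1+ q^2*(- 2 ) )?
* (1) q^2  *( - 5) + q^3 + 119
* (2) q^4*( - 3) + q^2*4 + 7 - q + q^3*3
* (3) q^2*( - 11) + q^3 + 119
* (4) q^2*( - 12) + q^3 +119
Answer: 4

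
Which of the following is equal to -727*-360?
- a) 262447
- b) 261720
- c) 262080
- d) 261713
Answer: b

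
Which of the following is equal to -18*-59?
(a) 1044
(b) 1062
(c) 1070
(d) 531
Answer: b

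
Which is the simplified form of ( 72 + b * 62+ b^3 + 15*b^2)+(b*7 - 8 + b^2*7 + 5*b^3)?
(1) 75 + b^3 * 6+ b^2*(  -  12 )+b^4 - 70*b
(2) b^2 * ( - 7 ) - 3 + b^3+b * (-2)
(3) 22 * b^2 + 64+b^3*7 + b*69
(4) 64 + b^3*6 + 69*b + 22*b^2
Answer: 4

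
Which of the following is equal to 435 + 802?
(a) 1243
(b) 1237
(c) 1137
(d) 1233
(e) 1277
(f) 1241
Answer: b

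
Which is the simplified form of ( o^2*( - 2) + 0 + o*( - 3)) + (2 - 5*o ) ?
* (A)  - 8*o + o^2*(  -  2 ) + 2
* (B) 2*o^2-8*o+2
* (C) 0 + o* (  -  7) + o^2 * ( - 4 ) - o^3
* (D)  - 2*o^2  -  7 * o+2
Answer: A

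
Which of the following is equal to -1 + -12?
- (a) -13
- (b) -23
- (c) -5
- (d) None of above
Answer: a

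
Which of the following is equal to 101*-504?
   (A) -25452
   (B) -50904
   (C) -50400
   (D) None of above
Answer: B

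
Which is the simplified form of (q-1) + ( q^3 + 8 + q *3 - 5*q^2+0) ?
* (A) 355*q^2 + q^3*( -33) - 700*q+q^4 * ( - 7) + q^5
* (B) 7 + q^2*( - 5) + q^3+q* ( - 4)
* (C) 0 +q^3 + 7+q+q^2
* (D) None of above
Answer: D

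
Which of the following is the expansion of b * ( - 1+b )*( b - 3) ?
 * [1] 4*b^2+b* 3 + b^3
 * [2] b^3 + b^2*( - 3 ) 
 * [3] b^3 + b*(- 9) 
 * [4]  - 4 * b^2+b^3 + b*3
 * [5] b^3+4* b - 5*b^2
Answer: 4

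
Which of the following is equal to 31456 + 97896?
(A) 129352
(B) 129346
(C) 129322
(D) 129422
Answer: A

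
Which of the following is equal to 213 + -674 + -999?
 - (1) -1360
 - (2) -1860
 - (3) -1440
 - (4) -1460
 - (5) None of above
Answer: 4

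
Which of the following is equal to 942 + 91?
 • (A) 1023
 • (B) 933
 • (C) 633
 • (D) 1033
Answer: D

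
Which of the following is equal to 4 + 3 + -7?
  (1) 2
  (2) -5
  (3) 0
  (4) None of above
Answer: 3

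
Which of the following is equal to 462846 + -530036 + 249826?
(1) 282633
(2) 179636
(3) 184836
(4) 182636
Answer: 4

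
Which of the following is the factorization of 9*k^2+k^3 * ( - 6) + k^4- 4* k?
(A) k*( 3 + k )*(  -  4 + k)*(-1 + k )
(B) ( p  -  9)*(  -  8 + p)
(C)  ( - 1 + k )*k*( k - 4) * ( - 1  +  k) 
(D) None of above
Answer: C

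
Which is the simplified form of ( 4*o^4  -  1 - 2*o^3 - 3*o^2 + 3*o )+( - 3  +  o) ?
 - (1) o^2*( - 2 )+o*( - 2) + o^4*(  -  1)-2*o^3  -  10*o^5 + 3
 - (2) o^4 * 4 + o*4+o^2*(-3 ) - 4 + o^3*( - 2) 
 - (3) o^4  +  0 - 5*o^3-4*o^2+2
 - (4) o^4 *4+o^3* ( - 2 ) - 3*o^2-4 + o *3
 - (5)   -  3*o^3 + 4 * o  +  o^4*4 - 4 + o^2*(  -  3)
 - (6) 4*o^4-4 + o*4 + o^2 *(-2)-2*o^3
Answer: 2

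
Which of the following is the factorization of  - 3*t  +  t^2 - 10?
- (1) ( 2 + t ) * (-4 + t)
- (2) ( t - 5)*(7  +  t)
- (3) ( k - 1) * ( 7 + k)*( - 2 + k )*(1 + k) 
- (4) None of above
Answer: 4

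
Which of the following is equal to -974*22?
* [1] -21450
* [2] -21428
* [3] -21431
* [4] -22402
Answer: 2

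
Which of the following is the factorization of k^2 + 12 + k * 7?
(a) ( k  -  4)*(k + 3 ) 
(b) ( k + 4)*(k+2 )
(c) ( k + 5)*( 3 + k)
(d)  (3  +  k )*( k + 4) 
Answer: d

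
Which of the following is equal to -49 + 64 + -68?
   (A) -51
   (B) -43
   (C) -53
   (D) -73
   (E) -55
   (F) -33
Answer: C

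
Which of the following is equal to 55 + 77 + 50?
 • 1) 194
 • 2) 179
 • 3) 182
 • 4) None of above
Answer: 3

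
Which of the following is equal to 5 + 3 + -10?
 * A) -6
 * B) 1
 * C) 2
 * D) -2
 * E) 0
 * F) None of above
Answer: D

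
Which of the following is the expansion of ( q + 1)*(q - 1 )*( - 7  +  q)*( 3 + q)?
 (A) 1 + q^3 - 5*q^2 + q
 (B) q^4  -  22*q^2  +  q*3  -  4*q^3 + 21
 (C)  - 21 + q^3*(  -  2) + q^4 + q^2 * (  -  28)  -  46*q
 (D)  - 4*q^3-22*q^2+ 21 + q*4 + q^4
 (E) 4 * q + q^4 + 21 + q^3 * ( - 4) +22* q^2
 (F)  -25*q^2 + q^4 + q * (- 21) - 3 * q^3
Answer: D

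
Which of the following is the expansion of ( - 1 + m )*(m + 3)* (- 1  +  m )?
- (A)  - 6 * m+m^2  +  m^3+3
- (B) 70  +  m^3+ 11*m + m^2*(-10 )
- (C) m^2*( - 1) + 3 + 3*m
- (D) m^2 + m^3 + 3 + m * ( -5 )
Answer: D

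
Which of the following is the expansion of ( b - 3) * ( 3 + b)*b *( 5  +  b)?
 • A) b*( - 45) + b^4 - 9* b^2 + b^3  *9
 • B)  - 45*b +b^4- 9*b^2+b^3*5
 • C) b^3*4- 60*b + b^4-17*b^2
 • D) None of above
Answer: B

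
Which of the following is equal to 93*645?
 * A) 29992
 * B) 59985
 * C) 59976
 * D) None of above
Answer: B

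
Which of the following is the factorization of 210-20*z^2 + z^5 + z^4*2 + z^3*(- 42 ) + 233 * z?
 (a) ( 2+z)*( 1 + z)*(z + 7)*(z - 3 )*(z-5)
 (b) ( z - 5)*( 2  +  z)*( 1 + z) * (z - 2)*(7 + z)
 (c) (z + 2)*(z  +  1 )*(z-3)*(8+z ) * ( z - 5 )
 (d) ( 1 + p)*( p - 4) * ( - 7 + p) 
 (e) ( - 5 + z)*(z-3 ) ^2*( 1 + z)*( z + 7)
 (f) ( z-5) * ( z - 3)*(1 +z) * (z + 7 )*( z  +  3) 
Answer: a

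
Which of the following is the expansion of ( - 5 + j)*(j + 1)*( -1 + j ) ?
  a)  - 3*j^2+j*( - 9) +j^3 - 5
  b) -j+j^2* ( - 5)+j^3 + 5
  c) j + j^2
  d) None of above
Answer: b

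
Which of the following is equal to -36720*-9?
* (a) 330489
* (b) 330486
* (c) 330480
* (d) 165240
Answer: c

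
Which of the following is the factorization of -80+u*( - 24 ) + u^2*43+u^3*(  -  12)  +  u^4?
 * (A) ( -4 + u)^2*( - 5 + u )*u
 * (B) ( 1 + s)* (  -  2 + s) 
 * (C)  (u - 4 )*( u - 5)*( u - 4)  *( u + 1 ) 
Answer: C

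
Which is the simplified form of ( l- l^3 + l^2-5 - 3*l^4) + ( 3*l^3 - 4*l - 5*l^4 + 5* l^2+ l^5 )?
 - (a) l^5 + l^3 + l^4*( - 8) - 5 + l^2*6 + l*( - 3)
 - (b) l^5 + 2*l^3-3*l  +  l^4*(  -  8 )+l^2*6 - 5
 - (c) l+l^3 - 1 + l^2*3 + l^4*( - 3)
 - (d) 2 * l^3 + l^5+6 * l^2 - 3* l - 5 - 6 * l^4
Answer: b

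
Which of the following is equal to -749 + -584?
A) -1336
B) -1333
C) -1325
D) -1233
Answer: B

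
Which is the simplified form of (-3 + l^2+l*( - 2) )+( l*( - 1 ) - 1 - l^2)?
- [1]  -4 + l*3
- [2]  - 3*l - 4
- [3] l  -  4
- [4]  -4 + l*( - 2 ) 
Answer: 2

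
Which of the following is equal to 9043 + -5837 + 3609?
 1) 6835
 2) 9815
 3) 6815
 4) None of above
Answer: 3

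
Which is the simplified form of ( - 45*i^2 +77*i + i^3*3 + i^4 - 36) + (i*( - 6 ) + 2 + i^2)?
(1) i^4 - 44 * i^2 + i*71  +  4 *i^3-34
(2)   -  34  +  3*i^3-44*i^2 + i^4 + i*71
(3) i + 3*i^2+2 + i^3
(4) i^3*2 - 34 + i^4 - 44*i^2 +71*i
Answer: 2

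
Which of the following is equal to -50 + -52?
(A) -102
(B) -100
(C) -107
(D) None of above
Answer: A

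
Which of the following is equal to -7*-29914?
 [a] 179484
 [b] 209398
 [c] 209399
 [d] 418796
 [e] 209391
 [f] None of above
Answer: b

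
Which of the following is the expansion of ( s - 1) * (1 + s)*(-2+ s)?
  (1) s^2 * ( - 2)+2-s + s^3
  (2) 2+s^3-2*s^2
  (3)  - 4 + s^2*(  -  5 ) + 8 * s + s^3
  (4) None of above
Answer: 1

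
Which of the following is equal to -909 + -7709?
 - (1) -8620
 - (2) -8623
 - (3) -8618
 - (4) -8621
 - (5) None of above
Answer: 3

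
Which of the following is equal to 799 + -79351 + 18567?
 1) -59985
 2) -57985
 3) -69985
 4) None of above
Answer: 1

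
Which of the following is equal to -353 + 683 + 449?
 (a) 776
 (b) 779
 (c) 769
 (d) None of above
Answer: b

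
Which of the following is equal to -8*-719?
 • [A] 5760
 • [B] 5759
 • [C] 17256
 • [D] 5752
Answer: D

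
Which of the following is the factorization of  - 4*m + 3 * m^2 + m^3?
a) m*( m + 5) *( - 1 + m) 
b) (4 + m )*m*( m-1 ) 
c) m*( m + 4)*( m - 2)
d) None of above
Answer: b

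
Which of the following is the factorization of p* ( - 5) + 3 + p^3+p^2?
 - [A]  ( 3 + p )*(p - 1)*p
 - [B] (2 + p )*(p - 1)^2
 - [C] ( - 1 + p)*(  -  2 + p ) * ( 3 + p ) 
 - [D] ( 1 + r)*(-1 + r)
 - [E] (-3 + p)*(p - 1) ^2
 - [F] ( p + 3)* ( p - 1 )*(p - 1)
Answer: F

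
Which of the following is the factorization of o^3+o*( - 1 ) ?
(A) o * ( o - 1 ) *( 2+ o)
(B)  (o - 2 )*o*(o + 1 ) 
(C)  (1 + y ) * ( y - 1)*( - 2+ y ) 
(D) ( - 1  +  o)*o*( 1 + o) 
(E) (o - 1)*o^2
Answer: D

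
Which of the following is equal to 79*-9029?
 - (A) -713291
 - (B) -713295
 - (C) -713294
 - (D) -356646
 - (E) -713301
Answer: A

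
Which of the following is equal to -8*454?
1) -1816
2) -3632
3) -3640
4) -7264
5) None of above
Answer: 2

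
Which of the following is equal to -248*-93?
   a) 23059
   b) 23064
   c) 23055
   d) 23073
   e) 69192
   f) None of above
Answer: b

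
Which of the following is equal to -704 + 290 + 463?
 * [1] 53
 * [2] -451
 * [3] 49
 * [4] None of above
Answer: 3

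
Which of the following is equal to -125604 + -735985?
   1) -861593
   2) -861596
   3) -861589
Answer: 3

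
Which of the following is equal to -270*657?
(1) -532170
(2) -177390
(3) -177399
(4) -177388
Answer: 2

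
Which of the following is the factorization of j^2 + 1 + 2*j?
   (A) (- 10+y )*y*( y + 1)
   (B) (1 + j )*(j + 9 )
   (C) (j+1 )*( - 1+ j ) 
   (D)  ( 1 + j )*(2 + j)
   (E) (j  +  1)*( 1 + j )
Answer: E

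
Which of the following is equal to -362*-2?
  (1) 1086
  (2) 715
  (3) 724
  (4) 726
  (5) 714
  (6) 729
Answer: 3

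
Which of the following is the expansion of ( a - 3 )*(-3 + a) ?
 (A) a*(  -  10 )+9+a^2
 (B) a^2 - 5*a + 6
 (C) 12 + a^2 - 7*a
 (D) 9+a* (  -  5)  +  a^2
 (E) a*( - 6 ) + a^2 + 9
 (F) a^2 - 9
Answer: E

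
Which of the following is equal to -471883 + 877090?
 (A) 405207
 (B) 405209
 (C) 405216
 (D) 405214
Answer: A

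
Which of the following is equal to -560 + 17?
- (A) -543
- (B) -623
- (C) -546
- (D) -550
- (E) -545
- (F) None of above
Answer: A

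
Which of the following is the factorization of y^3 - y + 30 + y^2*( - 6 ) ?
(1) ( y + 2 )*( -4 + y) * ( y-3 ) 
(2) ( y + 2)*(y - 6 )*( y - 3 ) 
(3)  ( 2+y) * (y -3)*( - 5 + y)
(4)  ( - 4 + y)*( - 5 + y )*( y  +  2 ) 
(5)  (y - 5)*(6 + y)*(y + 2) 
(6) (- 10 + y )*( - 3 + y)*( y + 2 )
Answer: 3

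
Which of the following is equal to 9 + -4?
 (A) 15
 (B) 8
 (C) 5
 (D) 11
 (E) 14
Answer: C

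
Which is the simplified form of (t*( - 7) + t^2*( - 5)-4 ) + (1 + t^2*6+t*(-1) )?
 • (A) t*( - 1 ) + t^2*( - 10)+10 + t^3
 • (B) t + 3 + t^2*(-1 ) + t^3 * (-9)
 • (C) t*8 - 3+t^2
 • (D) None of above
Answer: D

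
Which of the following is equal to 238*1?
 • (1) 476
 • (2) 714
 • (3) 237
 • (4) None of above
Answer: 4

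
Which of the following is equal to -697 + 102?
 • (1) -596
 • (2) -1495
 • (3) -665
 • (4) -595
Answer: 4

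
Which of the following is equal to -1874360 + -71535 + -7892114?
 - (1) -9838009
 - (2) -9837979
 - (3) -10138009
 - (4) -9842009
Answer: 1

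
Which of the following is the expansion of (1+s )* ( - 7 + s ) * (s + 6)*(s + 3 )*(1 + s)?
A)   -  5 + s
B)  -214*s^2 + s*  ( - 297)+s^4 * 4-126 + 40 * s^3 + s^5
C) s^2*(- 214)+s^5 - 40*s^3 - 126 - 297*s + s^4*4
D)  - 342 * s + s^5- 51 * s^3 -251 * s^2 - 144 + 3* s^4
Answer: C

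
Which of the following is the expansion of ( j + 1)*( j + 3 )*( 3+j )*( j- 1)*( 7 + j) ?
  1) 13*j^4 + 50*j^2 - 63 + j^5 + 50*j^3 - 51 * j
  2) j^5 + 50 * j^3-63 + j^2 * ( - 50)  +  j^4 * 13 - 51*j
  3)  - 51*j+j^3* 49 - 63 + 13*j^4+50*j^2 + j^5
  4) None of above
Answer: 1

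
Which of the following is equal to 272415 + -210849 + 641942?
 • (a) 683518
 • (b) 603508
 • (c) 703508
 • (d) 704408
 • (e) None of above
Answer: c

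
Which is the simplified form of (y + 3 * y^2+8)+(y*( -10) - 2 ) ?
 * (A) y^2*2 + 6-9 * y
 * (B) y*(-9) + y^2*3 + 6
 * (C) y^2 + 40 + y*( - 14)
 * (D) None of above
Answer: B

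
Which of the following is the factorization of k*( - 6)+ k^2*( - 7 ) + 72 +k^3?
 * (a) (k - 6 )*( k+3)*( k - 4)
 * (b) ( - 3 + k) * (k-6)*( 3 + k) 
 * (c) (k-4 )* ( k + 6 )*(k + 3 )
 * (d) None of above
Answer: a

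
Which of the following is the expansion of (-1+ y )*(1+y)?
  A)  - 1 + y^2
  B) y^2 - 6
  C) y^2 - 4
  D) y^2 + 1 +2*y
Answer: A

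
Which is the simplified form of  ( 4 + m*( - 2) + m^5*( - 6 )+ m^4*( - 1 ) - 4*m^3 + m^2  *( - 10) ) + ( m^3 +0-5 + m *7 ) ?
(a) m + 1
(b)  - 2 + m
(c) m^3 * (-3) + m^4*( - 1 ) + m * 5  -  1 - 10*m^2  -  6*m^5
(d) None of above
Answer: c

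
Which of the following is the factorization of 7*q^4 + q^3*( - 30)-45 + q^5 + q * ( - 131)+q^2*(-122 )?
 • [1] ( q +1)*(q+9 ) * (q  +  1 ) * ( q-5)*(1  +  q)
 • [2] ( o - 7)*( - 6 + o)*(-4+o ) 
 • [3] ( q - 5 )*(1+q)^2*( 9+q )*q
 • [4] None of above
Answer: 1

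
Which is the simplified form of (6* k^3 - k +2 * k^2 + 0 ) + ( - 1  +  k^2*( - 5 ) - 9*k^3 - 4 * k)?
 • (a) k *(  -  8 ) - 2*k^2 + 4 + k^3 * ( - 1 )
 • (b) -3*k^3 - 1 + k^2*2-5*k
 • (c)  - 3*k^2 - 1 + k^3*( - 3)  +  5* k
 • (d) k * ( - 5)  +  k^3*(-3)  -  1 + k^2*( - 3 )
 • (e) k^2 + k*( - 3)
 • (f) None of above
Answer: d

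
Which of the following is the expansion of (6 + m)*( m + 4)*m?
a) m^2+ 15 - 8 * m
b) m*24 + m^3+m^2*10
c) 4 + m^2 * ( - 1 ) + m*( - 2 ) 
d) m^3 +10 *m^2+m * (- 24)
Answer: b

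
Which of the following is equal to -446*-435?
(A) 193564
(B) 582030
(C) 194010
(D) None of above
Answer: C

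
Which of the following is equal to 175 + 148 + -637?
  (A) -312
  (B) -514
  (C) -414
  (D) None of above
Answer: D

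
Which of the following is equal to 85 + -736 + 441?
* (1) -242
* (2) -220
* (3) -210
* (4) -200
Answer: 3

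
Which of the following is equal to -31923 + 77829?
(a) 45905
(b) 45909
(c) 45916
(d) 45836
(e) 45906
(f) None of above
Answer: e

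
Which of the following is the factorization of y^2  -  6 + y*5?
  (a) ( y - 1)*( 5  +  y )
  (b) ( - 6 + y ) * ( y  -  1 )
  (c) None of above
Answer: c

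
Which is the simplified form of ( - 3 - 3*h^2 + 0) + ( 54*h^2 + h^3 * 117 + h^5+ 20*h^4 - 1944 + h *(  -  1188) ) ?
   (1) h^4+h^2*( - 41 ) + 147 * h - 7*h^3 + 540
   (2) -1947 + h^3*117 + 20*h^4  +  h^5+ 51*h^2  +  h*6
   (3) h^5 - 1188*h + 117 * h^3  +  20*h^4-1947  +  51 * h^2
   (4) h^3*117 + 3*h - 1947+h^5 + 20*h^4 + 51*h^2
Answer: 3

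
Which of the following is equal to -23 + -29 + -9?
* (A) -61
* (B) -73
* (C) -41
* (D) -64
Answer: A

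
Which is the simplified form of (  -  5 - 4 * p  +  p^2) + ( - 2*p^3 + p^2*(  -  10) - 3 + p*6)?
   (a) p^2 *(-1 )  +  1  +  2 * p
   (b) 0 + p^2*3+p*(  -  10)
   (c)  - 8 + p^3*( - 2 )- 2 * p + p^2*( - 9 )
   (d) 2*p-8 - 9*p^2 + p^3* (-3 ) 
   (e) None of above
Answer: e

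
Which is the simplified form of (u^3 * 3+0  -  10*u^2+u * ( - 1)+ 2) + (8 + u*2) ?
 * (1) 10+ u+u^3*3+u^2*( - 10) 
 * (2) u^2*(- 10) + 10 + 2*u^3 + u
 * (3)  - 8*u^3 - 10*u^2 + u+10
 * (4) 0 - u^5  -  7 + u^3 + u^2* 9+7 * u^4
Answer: 1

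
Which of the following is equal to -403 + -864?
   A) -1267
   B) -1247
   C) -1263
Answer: A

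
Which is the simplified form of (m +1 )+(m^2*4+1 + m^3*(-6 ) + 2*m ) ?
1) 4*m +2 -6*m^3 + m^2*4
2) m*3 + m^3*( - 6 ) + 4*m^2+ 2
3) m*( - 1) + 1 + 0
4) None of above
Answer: 2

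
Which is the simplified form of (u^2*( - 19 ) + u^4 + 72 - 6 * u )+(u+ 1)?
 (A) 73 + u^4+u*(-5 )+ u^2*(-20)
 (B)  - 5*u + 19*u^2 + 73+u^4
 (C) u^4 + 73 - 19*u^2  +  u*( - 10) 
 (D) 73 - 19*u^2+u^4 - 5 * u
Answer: D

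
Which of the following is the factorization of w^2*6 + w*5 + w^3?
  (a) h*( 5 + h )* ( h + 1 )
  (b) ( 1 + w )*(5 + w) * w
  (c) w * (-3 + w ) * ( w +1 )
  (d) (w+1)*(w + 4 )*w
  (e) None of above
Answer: b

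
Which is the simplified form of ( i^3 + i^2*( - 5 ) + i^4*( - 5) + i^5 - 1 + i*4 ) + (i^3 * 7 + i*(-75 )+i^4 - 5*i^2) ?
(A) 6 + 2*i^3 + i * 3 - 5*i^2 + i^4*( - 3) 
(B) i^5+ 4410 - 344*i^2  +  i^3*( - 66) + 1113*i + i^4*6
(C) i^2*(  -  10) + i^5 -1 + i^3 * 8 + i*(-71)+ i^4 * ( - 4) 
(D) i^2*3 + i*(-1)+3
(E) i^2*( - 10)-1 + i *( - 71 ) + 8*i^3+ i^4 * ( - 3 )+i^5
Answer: C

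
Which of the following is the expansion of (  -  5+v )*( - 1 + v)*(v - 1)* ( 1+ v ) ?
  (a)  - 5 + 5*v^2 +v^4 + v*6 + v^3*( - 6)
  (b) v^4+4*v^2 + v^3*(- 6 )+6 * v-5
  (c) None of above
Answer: b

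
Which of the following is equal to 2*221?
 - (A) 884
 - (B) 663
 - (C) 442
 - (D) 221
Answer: C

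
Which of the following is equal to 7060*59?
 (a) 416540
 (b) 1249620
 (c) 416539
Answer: a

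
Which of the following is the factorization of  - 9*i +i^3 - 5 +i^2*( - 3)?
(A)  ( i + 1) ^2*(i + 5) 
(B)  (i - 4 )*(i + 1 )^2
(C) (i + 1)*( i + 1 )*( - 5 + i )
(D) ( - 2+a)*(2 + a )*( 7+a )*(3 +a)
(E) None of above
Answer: C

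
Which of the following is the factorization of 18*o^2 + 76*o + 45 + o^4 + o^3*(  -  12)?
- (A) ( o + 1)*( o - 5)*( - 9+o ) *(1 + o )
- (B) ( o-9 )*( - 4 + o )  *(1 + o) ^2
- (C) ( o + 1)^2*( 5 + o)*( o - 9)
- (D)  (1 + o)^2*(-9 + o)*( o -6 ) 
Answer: A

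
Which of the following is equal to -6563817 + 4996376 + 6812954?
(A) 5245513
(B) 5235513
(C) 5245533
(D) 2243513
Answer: A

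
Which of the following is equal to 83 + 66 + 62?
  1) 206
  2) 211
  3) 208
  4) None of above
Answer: 2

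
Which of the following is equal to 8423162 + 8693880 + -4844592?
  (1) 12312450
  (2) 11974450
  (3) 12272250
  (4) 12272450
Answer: 4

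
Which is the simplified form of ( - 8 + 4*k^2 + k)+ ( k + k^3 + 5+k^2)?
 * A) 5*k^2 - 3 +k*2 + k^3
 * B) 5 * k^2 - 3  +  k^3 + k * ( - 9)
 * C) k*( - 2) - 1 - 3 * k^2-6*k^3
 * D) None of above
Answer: A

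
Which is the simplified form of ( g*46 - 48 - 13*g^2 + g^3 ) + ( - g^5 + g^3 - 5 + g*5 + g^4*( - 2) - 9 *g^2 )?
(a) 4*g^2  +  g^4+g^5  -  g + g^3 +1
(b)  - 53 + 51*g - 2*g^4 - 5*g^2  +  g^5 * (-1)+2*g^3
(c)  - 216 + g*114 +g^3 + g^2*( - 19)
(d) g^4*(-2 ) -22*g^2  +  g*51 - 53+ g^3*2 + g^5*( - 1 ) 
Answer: d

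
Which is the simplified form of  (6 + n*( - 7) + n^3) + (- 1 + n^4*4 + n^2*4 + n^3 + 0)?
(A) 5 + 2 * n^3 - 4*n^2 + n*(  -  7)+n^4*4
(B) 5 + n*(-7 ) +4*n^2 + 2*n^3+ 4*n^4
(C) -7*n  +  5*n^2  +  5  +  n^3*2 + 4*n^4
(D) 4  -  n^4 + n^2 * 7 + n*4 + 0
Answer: B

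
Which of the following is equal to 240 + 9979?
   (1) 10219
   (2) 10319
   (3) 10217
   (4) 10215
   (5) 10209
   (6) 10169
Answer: 1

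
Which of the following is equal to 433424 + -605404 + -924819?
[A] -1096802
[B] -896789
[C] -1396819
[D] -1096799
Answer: D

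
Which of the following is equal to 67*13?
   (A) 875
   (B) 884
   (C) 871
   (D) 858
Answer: C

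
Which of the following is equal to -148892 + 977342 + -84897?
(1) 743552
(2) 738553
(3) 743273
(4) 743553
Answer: 4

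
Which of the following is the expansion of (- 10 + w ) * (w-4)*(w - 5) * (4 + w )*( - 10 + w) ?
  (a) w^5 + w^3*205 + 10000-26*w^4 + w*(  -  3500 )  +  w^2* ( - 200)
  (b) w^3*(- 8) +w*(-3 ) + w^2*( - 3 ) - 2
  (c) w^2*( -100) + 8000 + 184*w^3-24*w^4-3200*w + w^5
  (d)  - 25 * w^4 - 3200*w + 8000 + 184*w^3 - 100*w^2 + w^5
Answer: d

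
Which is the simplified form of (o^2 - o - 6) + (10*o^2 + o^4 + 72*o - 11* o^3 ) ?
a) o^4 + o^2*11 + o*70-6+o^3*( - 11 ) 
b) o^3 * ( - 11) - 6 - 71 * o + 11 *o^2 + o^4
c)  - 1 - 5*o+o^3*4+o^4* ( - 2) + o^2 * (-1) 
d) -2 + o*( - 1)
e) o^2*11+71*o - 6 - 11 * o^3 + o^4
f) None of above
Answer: e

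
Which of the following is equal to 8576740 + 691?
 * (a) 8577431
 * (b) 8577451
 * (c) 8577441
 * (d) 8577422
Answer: a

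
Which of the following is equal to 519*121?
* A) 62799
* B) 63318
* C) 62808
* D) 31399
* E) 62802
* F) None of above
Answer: A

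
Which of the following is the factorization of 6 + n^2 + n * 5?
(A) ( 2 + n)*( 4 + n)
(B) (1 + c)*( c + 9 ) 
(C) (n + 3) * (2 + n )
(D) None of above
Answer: C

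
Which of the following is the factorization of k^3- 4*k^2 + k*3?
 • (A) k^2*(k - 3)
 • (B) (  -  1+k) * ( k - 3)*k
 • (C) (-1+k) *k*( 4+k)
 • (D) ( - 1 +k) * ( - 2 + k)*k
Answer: B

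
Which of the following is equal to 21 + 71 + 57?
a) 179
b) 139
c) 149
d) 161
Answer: c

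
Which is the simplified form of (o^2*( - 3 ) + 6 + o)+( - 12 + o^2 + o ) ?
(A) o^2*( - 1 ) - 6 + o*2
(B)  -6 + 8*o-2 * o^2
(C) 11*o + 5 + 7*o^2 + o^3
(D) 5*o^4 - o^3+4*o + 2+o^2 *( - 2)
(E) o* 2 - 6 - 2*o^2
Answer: E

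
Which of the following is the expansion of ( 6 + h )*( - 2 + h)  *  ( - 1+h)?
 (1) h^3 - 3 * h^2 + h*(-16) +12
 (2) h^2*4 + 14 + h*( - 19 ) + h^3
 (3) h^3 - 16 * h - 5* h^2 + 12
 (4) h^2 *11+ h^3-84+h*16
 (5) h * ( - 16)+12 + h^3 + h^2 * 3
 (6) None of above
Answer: 5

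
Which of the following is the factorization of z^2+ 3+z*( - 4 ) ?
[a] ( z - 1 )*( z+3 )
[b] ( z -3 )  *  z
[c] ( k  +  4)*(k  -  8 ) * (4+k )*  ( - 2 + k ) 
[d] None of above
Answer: d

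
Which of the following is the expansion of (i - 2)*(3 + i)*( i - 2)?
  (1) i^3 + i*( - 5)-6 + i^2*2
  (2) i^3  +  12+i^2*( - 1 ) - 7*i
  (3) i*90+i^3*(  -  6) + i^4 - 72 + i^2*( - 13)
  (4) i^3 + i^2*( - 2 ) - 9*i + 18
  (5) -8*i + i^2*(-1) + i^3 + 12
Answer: 5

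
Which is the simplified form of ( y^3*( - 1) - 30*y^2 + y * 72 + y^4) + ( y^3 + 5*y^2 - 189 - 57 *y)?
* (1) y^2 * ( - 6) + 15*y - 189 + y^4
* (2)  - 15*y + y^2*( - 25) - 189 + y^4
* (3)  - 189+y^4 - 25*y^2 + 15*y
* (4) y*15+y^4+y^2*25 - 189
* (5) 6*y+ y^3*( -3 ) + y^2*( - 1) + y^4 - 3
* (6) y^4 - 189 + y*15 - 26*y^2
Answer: 3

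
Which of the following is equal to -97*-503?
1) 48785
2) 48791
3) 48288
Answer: 2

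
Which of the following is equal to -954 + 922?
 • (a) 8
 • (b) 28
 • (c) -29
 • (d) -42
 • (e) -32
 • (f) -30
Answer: e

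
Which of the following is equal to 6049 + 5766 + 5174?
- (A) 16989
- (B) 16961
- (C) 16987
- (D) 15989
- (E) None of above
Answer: A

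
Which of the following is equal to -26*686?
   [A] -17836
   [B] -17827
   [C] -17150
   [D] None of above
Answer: A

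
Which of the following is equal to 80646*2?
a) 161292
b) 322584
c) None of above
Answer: a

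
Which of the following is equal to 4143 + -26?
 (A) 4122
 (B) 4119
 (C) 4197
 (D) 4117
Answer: D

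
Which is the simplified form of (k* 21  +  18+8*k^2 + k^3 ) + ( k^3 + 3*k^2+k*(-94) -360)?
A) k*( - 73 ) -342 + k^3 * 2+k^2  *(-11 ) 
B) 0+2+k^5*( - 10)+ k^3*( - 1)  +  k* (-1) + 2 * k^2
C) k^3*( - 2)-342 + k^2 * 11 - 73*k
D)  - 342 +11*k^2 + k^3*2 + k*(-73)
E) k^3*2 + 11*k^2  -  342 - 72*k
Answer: D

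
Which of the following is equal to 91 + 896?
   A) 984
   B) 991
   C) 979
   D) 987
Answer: D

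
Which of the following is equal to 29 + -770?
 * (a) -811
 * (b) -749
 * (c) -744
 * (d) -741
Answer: d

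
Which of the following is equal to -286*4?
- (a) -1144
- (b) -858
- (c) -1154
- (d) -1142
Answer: a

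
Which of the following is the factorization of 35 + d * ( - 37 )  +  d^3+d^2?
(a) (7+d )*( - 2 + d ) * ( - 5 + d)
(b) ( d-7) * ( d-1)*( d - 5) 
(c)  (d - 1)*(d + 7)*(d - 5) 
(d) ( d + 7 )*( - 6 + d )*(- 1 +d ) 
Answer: c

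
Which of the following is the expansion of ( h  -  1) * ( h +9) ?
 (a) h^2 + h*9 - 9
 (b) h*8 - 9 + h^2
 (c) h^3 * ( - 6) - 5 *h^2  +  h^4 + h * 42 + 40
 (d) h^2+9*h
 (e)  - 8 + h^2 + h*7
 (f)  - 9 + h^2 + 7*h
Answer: b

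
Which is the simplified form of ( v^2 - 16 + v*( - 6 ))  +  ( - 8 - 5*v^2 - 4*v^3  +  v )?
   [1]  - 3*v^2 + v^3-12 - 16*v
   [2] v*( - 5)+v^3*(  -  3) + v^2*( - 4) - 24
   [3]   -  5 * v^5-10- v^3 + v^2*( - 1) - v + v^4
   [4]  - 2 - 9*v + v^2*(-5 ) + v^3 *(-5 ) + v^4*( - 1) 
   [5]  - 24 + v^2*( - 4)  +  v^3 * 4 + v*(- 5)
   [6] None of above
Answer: 6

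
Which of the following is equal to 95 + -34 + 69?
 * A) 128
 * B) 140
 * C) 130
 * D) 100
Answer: C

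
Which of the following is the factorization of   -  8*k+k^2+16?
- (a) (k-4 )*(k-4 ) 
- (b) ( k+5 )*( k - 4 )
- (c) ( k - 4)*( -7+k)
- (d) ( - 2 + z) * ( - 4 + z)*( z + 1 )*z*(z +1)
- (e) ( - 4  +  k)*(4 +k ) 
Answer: a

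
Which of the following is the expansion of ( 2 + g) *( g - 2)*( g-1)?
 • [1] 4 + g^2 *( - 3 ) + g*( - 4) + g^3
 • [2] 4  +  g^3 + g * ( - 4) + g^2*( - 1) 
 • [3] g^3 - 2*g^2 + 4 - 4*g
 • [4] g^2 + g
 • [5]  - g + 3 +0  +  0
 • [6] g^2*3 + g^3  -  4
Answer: 2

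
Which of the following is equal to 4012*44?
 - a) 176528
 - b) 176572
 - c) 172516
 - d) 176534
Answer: a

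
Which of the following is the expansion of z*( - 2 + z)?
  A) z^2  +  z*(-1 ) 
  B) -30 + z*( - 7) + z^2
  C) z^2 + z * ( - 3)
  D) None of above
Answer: D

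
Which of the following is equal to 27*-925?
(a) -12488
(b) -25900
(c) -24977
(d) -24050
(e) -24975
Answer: e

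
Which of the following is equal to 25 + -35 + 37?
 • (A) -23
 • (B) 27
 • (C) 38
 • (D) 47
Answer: B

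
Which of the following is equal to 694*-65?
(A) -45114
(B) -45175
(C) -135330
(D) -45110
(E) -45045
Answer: D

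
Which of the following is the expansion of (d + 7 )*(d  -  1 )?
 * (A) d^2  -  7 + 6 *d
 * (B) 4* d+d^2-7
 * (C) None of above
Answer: A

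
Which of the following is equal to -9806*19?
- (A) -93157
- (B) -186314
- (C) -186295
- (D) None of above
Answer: B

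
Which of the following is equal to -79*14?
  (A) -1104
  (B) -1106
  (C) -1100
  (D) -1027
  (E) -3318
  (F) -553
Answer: B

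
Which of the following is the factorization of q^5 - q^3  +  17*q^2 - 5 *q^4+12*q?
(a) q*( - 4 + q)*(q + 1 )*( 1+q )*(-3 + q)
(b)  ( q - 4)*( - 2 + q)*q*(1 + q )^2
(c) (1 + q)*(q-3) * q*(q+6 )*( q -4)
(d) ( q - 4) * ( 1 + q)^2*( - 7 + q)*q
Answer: a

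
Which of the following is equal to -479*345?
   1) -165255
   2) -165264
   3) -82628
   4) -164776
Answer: 1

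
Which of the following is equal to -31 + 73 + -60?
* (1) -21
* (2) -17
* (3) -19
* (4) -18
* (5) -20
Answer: 4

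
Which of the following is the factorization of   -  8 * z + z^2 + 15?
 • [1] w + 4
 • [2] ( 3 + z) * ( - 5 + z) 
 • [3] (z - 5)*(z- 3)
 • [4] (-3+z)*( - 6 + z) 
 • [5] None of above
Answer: 3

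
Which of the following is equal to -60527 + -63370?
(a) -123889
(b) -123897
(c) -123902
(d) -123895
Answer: b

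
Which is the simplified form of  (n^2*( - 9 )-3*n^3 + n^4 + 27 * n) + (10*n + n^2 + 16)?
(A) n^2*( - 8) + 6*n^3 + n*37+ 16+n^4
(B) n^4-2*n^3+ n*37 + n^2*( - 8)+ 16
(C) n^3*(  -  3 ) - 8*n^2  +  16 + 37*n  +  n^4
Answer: C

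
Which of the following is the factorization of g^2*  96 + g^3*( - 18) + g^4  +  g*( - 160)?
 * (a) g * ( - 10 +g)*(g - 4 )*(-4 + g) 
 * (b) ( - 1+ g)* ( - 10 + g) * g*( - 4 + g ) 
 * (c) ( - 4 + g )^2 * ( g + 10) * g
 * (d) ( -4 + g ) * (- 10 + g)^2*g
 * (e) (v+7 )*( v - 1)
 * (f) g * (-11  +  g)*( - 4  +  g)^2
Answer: a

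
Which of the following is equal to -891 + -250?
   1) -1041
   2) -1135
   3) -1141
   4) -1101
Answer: 3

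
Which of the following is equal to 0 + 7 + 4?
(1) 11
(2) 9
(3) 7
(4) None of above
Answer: 1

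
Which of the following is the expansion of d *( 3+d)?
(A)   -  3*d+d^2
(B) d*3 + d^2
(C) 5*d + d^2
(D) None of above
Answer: B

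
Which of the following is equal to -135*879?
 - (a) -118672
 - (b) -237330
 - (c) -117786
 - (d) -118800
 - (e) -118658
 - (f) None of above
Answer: f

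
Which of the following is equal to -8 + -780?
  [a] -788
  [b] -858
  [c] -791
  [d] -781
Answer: a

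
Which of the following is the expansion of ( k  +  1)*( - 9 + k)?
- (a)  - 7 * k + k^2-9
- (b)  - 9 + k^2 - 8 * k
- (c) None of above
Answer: b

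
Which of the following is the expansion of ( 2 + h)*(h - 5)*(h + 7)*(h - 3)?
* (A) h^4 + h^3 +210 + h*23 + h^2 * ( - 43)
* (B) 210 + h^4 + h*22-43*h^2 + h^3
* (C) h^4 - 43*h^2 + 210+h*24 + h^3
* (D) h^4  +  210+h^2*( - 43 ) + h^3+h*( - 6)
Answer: A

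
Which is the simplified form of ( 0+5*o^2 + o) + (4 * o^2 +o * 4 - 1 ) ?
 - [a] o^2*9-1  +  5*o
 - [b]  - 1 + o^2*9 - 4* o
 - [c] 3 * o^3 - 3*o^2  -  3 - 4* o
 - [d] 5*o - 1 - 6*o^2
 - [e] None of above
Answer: a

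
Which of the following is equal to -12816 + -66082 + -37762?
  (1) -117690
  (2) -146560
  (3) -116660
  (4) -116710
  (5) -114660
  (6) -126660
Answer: 3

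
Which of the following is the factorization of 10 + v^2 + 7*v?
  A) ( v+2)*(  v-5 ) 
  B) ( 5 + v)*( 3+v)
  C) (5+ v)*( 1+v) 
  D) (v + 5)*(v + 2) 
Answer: D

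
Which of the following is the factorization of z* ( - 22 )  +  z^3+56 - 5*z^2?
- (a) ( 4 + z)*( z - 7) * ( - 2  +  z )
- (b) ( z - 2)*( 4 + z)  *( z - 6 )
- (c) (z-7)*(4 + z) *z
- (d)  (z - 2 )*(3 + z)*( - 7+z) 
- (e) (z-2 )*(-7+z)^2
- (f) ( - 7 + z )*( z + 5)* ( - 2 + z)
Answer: a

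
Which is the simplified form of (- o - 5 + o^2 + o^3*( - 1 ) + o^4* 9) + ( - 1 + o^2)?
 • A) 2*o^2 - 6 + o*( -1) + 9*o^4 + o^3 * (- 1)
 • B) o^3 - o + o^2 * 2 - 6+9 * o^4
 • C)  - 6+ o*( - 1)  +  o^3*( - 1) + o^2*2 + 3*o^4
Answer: A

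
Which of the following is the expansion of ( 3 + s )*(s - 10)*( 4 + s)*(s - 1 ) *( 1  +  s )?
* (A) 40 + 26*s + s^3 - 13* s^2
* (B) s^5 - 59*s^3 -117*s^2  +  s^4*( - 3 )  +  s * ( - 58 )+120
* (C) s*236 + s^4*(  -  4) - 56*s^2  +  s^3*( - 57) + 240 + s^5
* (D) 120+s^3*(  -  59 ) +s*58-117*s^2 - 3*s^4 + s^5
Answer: D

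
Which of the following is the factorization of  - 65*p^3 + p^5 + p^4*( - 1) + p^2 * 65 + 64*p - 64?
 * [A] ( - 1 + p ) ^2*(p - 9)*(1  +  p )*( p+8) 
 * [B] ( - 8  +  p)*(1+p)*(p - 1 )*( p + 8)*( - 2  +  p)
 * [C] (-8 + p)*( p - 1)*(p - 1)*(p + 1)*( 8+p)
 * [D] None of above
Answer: C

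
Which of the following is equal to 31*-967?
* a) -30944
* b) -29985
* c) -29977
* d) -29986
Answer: c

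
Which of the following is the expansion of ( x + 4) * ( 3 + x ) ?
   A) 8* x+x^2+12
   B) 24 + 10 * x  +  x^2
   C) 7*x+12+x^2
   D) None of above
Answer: C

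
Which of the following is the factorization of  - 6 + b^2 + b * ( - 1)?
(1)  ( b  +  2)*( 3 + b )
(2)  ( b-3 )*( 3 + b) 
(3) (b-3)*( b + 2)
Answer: 3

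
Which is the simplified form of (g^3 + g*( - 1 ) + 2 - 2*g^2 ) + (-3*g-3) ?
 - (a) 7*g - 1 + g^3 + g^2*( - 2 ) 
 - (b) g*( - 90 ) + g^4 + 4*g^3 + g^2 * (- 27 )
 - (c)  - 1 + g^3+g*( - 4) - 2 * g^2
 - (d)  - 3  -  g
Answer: c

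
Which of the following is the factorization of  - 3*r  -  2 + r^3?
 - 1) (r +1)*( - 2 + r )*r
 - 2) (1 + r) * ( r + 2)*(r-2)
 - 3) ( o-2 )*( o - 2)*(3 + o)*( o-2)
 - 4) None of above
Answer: 4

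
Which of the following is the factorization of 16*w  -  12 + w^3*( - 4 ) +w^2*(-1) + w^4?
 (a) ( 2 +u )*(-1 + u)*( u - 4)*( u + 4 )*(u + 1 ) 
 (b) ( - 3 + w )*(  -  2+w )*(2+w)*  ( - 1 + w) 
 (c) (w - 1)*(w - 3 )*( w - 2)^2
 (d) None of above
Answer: b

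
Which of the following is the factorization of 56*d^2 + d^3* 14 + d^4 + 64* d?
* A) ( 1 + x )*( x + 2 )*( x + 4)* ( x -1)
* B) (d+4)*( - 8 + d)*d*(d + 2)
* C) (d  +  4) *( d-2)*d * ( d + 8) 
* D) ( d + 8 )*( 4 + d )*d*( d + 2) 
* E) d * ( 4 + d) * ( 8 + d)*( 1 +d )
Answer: D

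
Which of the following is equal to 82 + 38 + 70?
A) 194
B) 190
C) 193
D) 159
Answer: B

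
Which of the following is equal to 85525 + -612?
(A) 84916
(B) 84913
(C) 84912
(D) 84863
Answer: B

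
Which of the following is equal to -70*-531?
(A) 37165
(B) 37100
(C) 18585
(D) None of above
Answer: D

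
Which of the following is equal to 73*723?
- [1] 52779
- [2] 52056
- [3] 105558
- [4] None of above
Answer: 1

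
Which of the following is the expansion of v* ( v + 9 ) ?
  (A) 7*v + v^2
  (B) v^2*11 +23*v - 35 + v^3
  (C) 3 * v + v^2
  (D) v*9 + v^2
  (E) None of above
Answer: D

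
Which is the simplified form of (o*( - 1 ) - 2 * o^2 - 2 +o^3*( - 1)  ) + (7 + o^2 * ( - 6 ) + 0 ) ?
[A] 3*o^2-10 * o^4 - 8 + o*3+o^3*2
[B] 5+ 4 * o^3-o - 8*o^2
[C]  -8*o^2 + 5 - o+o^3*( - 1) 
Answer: C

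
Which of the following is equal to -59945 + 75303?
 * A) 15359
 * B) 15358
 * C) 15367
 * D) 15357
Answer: B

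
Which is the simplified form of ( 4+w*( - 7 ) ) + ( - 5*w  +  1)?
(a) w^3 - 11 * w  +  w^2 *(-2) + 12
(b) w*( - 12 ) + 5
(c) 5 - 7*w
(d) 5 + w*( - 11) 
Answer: b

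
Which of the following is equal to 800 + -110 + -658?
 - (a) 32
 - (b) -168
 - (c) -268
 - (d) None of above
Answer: a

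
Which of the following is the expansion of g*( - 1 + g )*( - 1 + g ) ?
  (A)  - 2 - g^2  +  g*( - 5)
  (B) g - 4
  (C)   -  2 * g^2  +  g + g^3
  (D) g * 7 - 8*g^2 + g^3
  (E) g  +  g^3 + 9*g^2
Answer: C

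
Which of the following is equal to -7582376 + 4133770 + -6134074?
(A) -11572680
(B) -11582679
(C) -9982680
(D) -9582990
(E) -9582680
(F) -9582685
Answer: E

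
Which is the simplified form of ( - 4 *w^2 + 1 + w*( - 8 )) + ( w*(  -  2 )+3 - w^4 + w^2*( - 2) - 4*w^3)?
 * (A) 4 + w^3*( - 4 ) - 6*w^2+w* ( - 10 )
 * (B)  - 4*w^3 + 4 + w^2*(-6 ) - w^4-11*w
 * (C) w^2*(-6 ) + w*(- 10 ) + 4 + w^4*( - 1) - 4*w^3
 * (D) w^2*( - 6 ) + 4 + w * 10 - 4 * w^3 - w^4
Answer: C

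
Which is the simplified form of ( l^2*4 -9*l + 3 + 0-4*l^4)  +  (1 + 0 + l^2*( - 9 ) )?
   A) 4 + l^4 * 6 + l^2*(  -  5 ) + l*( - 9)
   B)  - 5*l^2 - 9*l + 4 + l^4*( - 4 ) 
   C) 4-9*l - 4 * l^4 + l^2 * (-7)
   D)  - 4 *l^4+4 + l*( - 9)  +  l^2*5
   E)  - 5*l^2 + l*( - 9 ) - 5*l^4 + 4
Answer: B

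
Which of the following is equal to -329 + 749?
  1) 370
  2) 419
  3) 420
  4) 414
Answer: 3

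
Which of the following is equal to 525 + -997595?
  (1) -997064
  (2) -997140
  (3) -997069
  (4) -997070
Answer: 4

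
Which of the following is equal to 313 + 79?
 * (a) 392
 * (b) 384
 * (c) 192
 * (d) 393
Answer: a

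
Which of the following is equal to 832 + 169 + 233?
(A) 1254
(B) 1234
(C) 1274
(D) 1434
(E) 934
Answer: B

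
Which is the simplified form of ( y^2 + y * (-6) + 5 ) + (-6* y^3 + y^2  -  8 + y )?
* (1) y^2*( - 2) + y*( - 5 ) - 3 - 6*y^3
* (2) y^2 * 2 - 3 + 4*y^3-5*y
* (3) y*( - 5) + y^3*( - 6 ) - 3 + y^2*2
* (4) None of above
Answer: 3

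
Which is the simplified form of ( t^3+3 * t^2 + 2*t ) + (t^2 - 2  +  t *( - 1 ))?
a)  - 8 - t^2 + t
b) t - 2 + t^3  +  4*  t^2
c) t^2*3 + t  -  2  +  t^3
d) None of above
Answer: b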